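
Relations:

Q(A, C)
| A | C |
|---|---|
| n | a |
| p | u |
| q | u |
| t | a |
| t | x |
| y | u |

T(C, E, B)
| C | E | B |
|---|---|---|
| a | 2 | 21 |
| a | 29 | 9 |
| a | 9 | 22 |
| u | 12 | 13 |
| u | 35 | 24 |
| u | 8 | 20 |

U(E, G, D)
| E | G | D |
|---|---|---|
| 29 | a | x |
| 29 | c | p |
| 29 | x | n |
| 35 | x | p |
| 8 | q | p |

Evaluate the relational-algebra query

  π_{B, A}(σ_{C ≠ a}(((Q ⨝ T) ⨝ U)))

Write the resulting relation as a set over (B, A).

Joining Q and T on C yields {(n, a, 2, 21), (n, a, 29, 9), (n, a, 9, 22), (p, u, 12, 13), (p, u, 35, 24), (p, u, 8, 20), (q, u, 12, 13), (q, u, 35, 24), (q, u, 8, 20), (t, a, 2, 21), (t, a, 29, 9), (t, a, 9, 22), (y, u, 12, 13), (y, u, 35, 24), (y, u, 8, 20)}.
Joining (Q ⨝ T) and U on E yields {(n, a, 29, 9, a, x), (n, a, 29, 9, c, p), (n, a, 29, 9, x, n), (p, u, 35, 24, x, p), (p, u, 8, 20, q, p), (q, u, 35, 24, x, p), (q, u, 8, 20, q, p), (t, a, 29, 9, a, x), (t, a, 29, 9, c, p), (t, a, 29, 9, x, n), (y, u, 35, 24, x, p), (y, u, 8, 20, q, p)}.
Apply σ_{C ≠ a}; surviving tuples: {(p, u, 35, 24, x, p), (p, u, 8, 20, q, p), (q, u, 35, 24, x, p), (q, u, 8, 20, q, p), (y, u, 35, 24, x, p), (y, u, 8, 20, q, p)}
Projecting to B, A: {(20, p), (20, q), (20, y), (24, p), (24, q), (24, y)}

{(20, p), (20, q), (20, y), (24, p), (24, q), (24, y)}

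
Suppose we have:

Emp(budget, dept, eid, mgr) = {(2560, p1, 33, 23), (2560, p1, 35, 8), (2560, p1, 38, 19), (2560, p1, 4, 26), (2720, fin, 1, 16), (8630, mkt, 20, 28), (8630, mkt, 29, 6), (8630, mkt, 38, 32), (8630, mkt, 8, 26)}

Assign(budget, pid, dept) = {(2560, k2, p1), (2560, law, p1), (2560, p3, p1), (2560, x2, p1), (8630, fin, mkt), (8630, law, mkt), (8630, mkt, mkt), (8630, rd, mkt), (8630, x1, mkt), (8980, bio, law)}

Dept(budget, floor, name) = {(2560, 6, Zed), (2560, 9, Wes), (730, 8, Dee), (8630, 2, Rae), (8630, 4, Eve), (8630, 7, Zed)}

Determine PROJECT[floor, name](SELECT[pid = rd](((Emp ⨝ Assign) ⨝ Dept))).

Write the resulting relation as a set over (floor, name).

{(2, Rae), (4, Eve), (7, Zed)}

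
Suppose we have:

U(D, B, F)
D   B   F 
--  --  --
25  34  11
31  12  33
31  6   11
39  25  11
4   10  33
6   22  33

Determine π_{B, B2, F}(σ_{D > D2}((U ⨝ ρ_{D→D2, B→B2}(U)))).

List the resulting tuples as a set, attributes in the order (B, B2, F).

ρ[D→D2, B→B2]: schema becomes (D2, B2, F); tuples unchanged.
Joining U and ρ_{D→D2, B→B2}(U) on F yields {(25, 34, 11, 25, 34), (25, 34, 11, 31, 6), (25, 34, 11, 39, 25), (31, 12, 33, 31, 12), (31, 12, 33, 4, 10), (31, 12, 33, 6, 22), (31, 6, 11, 25, 34), (31, 6, 11, 31, 6), (31, 6, 11, 39, 25), (39, 25, 11, 25, 34), (39, 25, 11, 31, 6), (39, 25, 11, 39, 25), (4, 10, 33, 31, 12), (4, 10, 33, 4, 10), (4, 10, 33, 6, 22), (6, 22, 33, 31, 12), (6, 22, 33, 4, 10), (6, 22, 33, 6, 22)}.
Filtering on D > D2 leaves {(31, 12, 33, 4, 10), (31, 12, 33, 6, 22), (31, 6, 11, 25, 34), (39, 25, 11, 25, 34), (39, 25, 11, 31, 6), (6, 22, 33, 4, 10)}.
Keep only column(s) B, B2, F: {(12, 10, 33), (12, 22, 33), (22, 10, 33), (25, 34, 11), (25, 6, 11), (6, 34, 11)}

{(12, 10, 33), (12, 22, 33), (22, 10, 33), (25, 34, 11), (25, 6, 11), (6, 34, 11)}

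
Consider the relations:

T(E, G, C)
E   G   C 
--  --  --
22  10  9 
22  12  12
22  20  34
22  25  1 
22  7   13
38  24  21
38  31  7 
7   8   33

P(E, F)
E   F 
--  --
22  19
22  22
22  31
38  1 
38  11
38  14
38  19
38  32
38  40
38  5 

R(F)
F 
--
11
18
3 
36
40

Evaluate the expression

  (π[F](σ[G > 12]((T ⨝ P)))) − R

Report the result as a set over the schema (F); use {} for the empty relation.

Natural join on E: {(22, 10, 9, 19), (22, 10, 9, 22), (22, 10, 9, 31), (22, 12, 12, 19), (22, 12, 12, 22), (22, 12, 12, 31), (22, 20, 34, 19), (22, 20, 34, 22), (22, 20, 34, 31), (22, 25, 1, 19), (22, 25, 1, 22), (22, 25, 1, 31), (22, 7, 13, 19), (22, 7, 13, 22), (22, 7, 13, 31), (38, 24, 21, 1), (38, 24, 21, 11), (38, 24, 21, 14), (38, 24, 21, 19), (38, 24, 21, 32), (38, 24, 21, 40), (38, 24, 21, 5), (38, 31, 7, 1), (38, 31, 7, 11), (38, 31, 7, 14), (38, 31, 7, 19), (38, 31, 7, 32), (38, 31, 7, 40), (38, 31, 7, 5)}
σ[G > 12]: keep tuples satisfying G > 12 → {(22, 20, 34, 19), (22, 20, 34, 22), (22, 20, 34, 31), (22, 25, 1, 19), (22, 25, 1, 22), (22, 25, 1, 31), (38, 24, 21, 1), (38, 24, 21, 11), (38, 24, 21, 14), (38, 24, 21, 19), (38, 24, 21, 32), (38, 24, 21, 40), (38, 24, 21, 5), (38, 31, 7, 1), (38, 31, 7, 11), (38, 31, 7, 14), (38, 31, 7, 19), (38, 31, 7, 32), (38, 31, 7, 40), (38, 31, 7, 5)}
π[F]: project onto (F) (11 duplicate(s) eliminated) → {1, 11, 14, 19, 22, 31, 32, 40, 5}
Set difference of the two operands is {1, 14, 19, 22, 31, 32, 5}.

{1, 14, 19, 22, 31, 32, 5}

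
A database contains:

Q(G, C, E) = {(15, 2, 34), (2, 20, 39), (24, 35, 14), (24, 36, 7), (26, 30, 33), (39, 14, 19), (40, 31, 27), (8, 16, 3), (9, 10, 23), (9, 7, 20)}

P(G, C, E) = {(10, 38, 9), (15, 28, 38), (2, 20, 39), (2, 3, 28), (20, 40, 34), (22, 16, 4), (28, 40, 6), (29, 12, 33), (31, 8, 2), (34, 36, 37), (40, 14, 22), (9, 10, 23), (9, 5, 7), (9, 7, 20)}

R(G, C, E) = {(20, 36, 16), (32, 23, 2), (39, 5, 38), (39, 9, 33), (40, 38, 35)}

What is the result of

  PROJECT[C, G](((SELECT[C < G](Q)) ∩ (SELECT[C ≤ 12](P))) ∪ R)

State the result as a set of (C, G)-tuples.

{(23, 32), (36, 20), (38, 40), (5, 39), (7, 9), (9, 39)}

Filtering on C < G leaves {(15, 2, 34), (39, 14, 19), (40, 31, 27), (9, 7, 20)}.
Filtering on C ≤ 12 leaves {(2, 3, 28), (29, 12, 33), (31, 8, 2), (9, 10, 23), (9, 5, 7), (9, 7, 20)}.
Taking the intersection: {(9, 7, 20)}
Taking the union: {(20, 36, 16), (32, 23, 2), (39, 5, 38), (39, 9, 33), (40, 38, 35), (9, 7, 20)}
π_{C, G} gives {(23, 32), (36, 20), (38, 40), (5, 39), (7, 9), (9, 39)}.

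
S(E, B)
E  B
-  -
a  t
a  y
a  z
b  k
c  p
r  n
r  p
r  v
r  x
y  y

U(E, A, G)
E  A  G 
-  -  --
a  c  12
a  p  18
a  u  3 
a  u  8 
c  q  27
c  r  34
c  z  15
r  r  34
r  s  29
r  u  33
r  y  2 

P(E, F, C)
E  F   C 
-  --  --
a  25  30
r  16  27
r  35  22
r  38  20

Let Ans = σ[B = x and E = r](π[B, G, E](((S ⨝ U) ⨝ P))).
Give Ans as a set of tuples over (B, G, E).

{(x, 2, r), (x, 29, r), (x, 33, r), (x, 34, r)}

S ⋈ U (natural join on E): {(a, t, c, 12), (a, t, p, 18), (a, t, u, 3), (a, t, u, 8), (a, y, c, 12), (a, y, p, 18), (a, y, u, 3), (a, y, u, 8), (a, z, c, 12), (a, z, p, 18), (a, z, u, 3), (a, z, u, 8), (c, p, q, 27), (c, p, r, 34), (c, p, z, 15), (r, n, r, 34), (r, n, s, 29), (r, n, u, 33), (r, n, y, 2), (r, p, r, 34), (r, p, s, 29), (r, p, u, 33), (r, p, y, 2), (r, v, r, 34), (r, v, s, 29), (r, v, u, 33), (r, v, y, 2), (r, x, r, 34), (r, x, s, 29), (r, x, u, 33), (r, x, y, 2)}
(S ⨝ U) ⋈ P (natural join on E): {(a, t, c, 12, 25, 30), (a, t, p, 18, 25, 30), (a, t, u, 3, 25, 30), (a, t, u, 8, 25, 30), (a, y, c, 12, 25, 30), (a, y, p, 18, 25, 30), (a, y, u, 3, 25, 30), (a, y, u, 8, 25, 30), (a, z, c, 12, 25, 30), (a, z, p, 18, 25, 30), (a, z, u, 3, 25, 30), (a, z, u, 8, 25, 30), (r, n, r, 34, 16, 27), (r, n, r, 34, 35, 22), (r, n, r, 34, 38, 20), (r, n, s, 29, 16, 27), (r, n, s, 29, 35, 22), (r, n, s, 29, 38, 20), (r, n, u, 33, 16, 27), (r, n, u, 33, 35, 22), (r, n, u, 33, 38, 20), (r, n, y, 2, 16, 27), (r, n, y, 2, 35, 22), (r, n, y, 2, 38, 20), (r, p, r, 34, 16, 27), (r, p, r, 34, 35, 22), (r, p, r, 34, 38, 20), (r, p, s, 29, 16, 27), (r, p, s, 29, 35, 22), (r, p, s, 29, 38, 20), (r, p, u, 33, 16, 27), (r, p, u, 33, 35, 22), (r, p, u, 33, 38, 20), (r, p, y, 2, 16, 27), (r, p, y, 2, 35, 22), (r, p, y, 2, 38, 20), (r, v, r, 34, 16, 27), (r, v, r, 34, 35, 22), (r, v, r, 34, 38, 20), (r, v, s, 29, 16, 27), (r, v, s, 29, 35, 22), (r, v, s, 29, 38, 20), (r, v, u, 33, 16, 27), (r, v, u, 33, 35, 22), (r, v, u, 33, 38, 20), (r, v, y, 2, 16, 27), (r, v, y, 2, 35, 22), (r, v, y, 2, 38, 20), (r, x, r, 34, 16, 27), (r, x, r, 34, 35, 22), (r, x, r, 34, 38, 20), (r, x, s, 29, 16, 27), (r, x, s, 29, 35, 22), (r, x, s, 29, 38, 20), (r, x, u, 33, 16, 27), (r, x, u, 33, 35, 22), (r, x, u, 33, 38, 20), (r, x, y, 2, 16, 27), (r, x, y, 2, 35, 22), (r, x, y, 2, 38, 20)}
Projecting to B, G, E (32 duplicate(s) eliminated): {(n, 2, r), (n, 29, r), (n, 33, r), (n, 34, r), (p, 2, r), (p, 29, r), (p, 33, r), (p, 34, r), (t, 12, a), (t, 18, a), (t, 3, a), (t, 8, a), (v, 2, r), (v, 29, r), (v, 33, r), (v, 34, r), (x, 2, r), (x, 29, r), (x, 33, r), (x, 34, r), (y, 12, a), (y, 18, a), (y, 3, a), (y, 8, a), (z, 12, a), (z, 18, a), (z, 3, a), (z, 8, a)}
Selection B = x and E = r: {(x, 2, r), (x, 29, r), (x, 33, r), (x, 34, r)}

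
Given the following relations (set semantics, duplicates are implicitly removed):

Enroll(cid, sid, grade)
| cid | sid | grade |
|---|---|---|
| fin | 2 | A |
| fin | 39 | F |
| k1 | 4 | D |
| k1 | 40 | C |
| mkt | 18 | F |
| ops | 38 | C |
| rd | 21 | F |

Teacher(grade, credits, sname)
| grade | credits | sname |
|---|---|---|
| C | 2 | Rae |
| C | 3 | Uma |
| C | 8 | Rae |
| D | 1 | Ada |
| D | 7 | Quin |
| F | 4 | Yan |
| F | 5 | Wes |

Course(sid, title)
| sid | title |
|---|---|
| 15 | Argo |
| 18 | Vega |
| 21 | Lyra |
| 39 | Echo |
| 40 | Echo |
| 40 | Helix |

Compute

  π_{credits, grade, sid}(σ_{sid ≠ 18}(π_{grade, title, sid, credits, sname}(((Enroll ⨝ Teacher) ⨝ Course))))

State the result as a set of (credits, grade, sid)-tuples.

{(2, C, 40), (3, C, 40), (4, F, 21), (4, F, 39), (5, F, 21), (5, F, 39), (8, C, 40)}

Enroll ⋈ Teacher (natural join on grade): {(fin, 39, F, 4, Yan), (fin, 39, F, 5, Wes), (k1, 4, D, 1, Ada), (k1, 4, D, 7, Quin), (k1, 40, C, 2, Rae), (k1, 40, C, 3, Uma), (k1, 40, C, 8, Rae), (mkt, 18, F, 4, Yan), (mkt, 18, F, 5, Wes), (ops, 38, C, 2, Rae), (ops, 38, C, 3, Uma), (ops, 38, C, 8, Rae), (rd, 21, F, 4, Yan), (rd, 21, F, 5, Wes)}
(Enroll ⨝ Teacher) ⋈ Course (natural join on sid): {(fin, 39, F, 4, Yan, Echo), (fin, 39, F, 5, Wes, Echo), (k1, 40, C, 2, Rae, Echo), (k1, 40, C, 2, Rae, Helix), (k1, 40, C, 3, Uma, Echo), (k1, 40, C, 3, Uma, Helix), (k1, 40, C, 8, Rae, Echo), (k1, 40, C, 8, Rae, Helix), (mkt, 18, F, 4, Yan, Vega), (mkt, 18, F, 5, Wes, Vega), (rd, 21, F, 4, Yan, Lyra), (rd, 21, F, 5, Wes, Lyra)}
π[grade, title, sid, credits, sname]: project onto (grade, title, sid, credits, sname) → {(C, Echo, 40, 2, Rae), (C, Echo, 40, 3, Uma), (C, Echo, 40, 8, Rae), (C, Helix, 40, 2, Rae), (C, Helix, 40, 3, Uma), (C, Helix, 40, 8, Rae), (F, Echo, 39, 4, Yan), (F, Echo, 39, 5, Wes), (F, Lyra, 21, 4, Yan), (F, Lyra, 21, 5, Wes), (F, Vega, 18, 4, Yan), (F, Vega, 18, 5, Wes)}
Filtering on sid ≠ 18 leaves {(C, Echo, 40, 2, Rae), (C, Echo, 40, 3, Uma), (C, Echo, 40, 8, Rae), (C, Helix, 40, 2, Rae), (C, Helix, 40, 3, Uma), (C, Helix, 40, 8, Rae), (F, Echo, 39, 4, Yan), (F, Echo, 39, 5, Wes), (F, Lyra, 21, 4, Yan), (F, Lyra, 21, 5, Wes)}.
π[credits, grade, sid]: project onto (credits, grade, sid) (3 duplicate(s) eliminated) → {(2, C, 40), (3, C, 40), (4, F, 21), (4, F, 39), (5, F, 21), (5, F, 39), (8, C, 40)}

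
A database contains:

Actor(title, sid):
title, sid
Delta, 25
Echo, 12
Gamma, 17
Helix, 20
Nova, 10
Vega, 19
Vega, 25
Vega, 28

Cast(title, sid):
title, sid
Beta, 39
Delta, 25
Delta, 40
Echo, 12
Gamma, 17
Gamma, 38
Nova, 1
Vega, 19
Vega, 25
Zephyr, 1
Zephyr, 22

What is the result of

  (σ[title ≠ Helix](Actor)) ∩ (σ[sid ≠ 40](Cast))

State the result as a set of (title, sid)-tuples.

{(Delta, 25), (Echo, 12), (Gamma, 17), (Vega, 19), (Vega, 25)}

Selection title ≠ Helix: {(Delta, 25), (Echo, 12), (Gamma, 17), (Nova, 10), (Vega, 19), (Vega, 25), (Vega, 28)}
Selection sid ≠ 40: {(Beta, 39), (Delta, 25), (Echo, 12), (Gamma, 17), (Gamma, 38), (Nova, 1), (Vega, 19), (Vega, 25), (Zephyr, 1), (Zephyr, 22)}
Set intersection of the two operands is {(Delta, 25), (Echo, 12), (Gamma, 17), (Vega, 19), (Vega, 25)}.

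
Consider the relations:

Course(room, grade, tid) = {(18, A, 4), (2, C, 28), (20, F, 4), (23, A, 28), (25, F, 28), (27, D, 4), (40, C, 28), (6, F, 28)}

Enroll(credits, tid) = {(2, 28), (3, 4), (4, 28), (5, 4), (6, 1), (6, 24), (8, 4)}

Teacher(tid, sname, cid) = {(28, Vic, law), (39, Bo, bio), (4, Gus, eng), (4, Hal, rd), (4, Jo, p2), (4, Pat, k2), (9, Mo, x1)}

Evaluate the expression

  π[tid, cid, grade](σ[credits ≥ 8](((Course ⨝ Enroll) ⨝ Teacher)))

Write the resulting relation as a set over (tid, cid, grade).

{(4, eng, A), (4, eng, D), (4, eng, F), (4, k2, A), (4, k2, D), (4, k2, F), (4, p2, A), (4, p2, D), (4, p2, F), (4, rd, A), (4, rd, D), (4, rd, F)}

Course ⋈ Enroll (natural join on tid): {(18, A, 4, 3), (18, A, 4, 5), (18, A, 4, 8), (2, C, 28, 2), (2, C, 28, 4), (20, F, 4, 3), (20, F, 4, 5), (20, F, 4, 8), (23, A, 28, 2), (23, A, 28, 4), (25, F, 28, 2), (25, F, 28, 4), (27, D, 4, 3), (27, D, 4, 5), (27, D, 4, 8), (40, C, 28, 2), (40, C, 28, 4), (6, F, 28, 2), (6, F, 28, 4)}
(Course ⨝ Enroll) ⋈ Teacher (natural join on tid): {(18, A, 4, 3, Gus, eng), (18, A, 4, 3, Hal, rd), (18, A, 4, 3, Jo, p2), (18, A, 4, 3, Pat, k2), (18, A, 4, 5, Gus, eng), (18, A, 4, 5, Hal, rd), (18, A, 4, 5, Jo, p2), (18, A, 4, 5, Pat, k2), (18, A, 4, 8, Gus, eng), (18, A, 4, 8, Hal, rd), (18, A, 4, 8, Jo, p2), (18, A, 4, 8, Pat, k2), (2, C, 28, 2, Vic, law), (2, C, 28, 4, Vic, law), (20, F, 4, 3, Gus, eng), (20, F, 4, 3, Hal, rd), (20, F, 4, 3, Jo, p2), (20, F, 4, 3, Pat, k2), (20, F, 4, 5, Gus, eng), (20, F, 4, 5, Hal, rd), (20, F, 4, 5, Jo, p2), (20, F, 4, 5, Pat, k2), (20, F, 4, 8, Gus, eng), (20, F, 4, 8, Hal, rd), (20, F, 4, 8, Jo, p2), (20, F, 4, 8, Pat, k2), (23, A, 28, 2, Vic, law), (23, A, 28, 4, Vic, law), (25, F, 28, 2, Vic, law), (25, F, 28, 4, Vic, law), (27, D, 4, 3, Gus, eng), (27, D, 4, 3, Hal, rd), (27, D, 4, 3, Jo, p2), (27, D, 4, 3, Pat, k2), (27, D, 4, 5, Gus, eng), (27, D, 4, 5, Hal, rd), (27, D, 4, 5, Jo, p2), (27, D, 4, 5, Pat, k2), (27, D, 4, 8, Gus, eng), (27, D, 4, 8, Hal, rd), (27, D, 4, 8, Jo, p2), (27, D, 4, 8, Pat, k2), (40, C, 28, 2, Vic, law), (40, C, 28, 4, Vic, law), (6, F, 28, 2, Vic, law), (6, F, 28, 4, Vic, law)}
Apply σ_{credits ≥ 8}; surviving tuples: {(18, A, 4, 8, Gus, eng), (18, A, 4, 8, Hal, rd), (18, A, 4, 8, Jo, p2), (18, A, 4, 8, Pat, k2), (20, F, 4, 8, Gus, eng), (20, F, 4, 8, Hal, rd), (20, F, 4, 8, Jo, p2), (20, F, 4, 8, Pat, k2), (27, D, 4, 8, Gus, eng), (27, D, 4, 8, Hal, rd), (27, D, 4, 8, Jo, p2), (27, D, 4, 8, Pat, k2)}
Projecting to tid, cid, grade: {(4, eng, A), (4, eng, D), (4, eng, F), (4, k2, A), (4, k2, D), (4, k2, F), (4, p2, A), (4, p2, D), (4, p2, F), (4, rd, A), (4, rd, D), (4, rd, F)}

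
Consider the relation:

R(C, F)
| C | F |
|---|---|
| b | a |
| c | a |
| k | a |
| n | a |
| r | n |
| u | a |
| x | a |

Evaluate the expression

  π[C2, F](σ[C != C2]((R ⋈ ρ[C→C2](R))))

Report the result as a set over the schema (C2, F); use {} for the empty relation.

{(b, a), (c, a), (k, a), (n, a), (u, a), (x, a)}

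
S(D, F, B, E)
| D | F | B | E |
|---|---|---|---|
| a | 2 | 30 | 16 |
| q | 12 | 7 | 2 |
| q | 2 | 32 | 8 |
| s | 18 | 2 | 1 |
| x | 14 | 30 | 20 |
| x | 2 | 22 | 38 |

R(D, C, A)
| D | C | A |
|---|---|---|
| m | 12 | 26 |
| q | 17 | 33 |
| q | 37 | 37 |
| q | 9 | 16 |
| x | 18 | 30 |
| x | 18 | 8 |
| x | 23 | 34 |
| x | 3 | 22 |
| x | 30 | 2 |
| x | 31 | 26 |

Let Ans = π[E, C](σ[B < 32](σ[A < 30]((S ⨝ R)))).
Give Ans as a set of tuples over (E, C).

S ⋈ R (natural join on D): {(q, 12, 7, 2, 17, 33), (q, 12, 7, 2, 37, 37), (q, 12, 7, 2, 9, 16), (q, 2, 32, 8, 17, 33), (q, 2, 32, 8, 37, 37), (q, 2, 32, 8, 9, 16), (x, 14, 30, 20, 18, 30), (x, 14, 30, 20, 18, 8), (x, 14, 30, 20, 23, 34), (x, 14, 30, 20, 3, 22), (x, 14, 30, 20, 30, 2), (x, 14, 30, 20, 31, 26), (x, 2, 22, 38, 18, 30), (x, 2, 22, 38, 18, 8), (x, 2, 22, 38, 23, 34), (x, 2, 22, 38, 3, 22), (x, 2, 22, 38, 30, 2), (x, 2, 22, 38, 31, 26)}
Apply σ_{A < 30}; surviving tuples: {(q, 12, 7, 2, 9, 16), (q, 2, 32, 8, 9, 16), (x, 14, 30, 20, 18, 8), (x, 14, 30, 20, 3, 22), (x, 14, 30, 20, 30, 2), (x, 14, 30, 20, 31, 26), (x, 2, 22, 38, 18, 8), (x, 2, 22, 38, 3, 22), (x, 2, 22, 38, 30, 2), (x, 2, 22, 38, 31, 26)}
Apply σ_{B < 32}; surviving tuples: {(q, 12, 7, 2, 9, 16), (x, 14, 30, 20, 18, 8), (x, 14, 30, 20, 3, 22), (x, 14, 30, 20, 30, 2), (x, 14, 30, 20, 31, 26), (x, 2, 22, 38, 18, 8), (x, 2, 22, 38, 3, 22), (x, 2, 22, 38, 30, 2), (x, 2, 22, 38, 31, 26)}
π_{E, C} gives {(2, 9), (20, 18), (20, 3), (20, 30), (20, 31), (38, 18), (38, 3), (38, 30), (38, 31)}.

{(2, 9), (20, 18), (20, 3), (20, 30), (20, 31), (38, 18), (38, 3), (38, 30), (38, 31)}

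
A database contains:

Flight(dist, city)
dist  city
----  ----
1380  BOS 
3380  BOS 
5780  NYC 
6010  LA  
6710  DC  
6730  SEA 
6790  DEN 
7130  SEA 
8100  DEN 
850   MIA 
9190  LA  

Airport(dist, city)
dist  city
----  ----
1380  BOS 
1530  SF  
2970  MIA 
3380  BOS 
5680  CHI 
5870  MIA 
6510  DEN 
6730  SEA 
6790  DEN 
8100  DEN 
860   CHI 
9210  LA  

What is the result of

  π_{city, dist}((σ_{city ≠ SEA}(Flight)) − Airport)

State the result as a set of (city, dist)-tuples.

Selection city ≠ SEA: {(1380, BOS), (3380, BOS), (5780, NYC), (6010, LA), (6710, DC), (6790, DEN), (8100, DEN), (850, MIA), (9190, LA)}
Taking the difference: {(5780, NYC), (6010, LA), (6710, DC), (850, MIA), (9190, LA)}
π[city, dist]: project onto (city, dist) → {(DC, 6710), (LA, 6010), (LA, 9190), (MIA, 850), (NYC, 5780)}

{(DC, 6710), (LA, 6010), (LA, 9190), (MIA, 850), (NYC, 5780)}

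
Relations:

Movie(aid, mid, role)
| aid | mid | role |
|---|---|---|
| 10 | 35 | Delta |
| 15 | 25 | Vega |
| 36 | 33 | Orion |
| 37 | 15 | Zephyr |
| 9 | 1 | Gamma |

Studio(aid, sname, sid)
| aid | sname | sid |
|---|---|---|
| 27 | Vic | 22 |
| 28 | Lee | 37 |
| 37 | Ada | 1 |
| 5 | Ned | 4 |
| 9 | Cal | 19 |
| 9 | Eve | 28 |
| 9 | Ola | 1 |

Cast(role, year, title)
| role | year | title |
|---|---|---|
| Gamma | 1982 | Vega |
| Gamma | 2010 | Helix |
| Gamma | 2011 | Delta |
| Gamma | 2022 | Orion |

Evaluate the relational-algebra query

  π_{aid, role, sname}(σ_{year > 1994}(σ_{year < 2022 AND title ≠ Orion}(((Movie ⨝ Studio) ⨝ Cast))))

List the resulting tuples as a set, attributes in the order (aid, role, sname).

{(9, Gamma, Cal), (9, Gamma, Eve), (9, Gamma, Ola)}

Natural join on aid: {(37, 15, Zephyr, Ada, 1), (9, 1, Gamma, Cal, 19), (9, 1, Gamma, Eve, 28), (9, 1, Gamma, Ola, 1)}
Natural join on role: {(9, 1, Gamma, Cal, 19, 1982, Vega), (9, 1, Gamma, Cal, 19, 2010, Helix), (9, 1, Gamma, Cal, 19, 2011, Delta), (9, 1, Gamma, Cal, 19, 2022, Orion), (9, 1, Gamma, Eve, 28, 1982, Vega), (9, 1, Gamma, Eve, 28, 2010, Helix), (9, 1, Gamma, Eve, 28, 2011, Delta), (9, 1, Gamma, Eve, 28, 2022, Orion), (9, 1, Gamma, Ola, 1, 1982, Vega), (9, 1, Gamma, Ola, 1, 2010, Helix), (9, 1, Gamma, Ola, 1, 2011, Delta), (9, 1, Gamma, Ola, 1, 2022, Orion)}
Filtering on year < 2022 AND title ≠ Orion leaves {(9, 1, Gamma, Cal, 19, 1982, Vega), (9, 1, Gamma, Cal, 19, 2010, Helix), (9, 1, Gamma, Cal, 19, 2011, Delta), (9, 1, Gamma, Eve, 28, 1982, Vega), (9, 1, Gamma, Eve, 28, 2010, Helix), (9, 1, Gamma, Eve, 28, 2011, Delta), (9, 1, Gamma, Ola, 1, 1982, Vega), (9, 1, Gamma, Ola, 1, 2010, Helix), (9, 1, Gamma, Ola, 1, 2011, Delta)}.
Filtering on year > 1994 leaves {(9, 1, Gamma, Cal, 19, 2010, Helix), (9, 1, Gamma, Cal, 19, 2011, Delta), (9, 1, Gamma, Eve, 28, 2010, Helix), (9, 1, Gamma, Eve, 28, 2011, Delta), (9, 1, Gamma, Ola, 1, 2010, Helix), (9, 1, Gamma, Ola, 1, 2011, Delta)}.
π[aid, role, sname]: project onto (aid, role, sname) (3 duplicate(s) eliminated) → {(9, Gamma, Cal), (9, Gamma, Eve), (9, Gamma, Ola)}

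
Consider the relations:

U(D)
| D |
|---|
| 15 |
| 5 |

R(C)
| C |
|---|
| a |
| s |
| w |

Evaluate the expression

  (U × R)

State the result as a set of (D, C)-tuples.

{(15, a), (15, s), (15, w), (5, a), (5, s), (5, w)}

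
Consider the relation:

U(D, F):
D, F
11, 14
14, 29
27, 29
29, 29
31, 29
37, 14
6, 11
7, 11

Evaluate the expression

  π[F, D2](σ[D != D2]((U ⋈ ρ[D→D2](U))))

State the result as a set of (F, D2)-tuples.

{(11, 6), (11, 7), (14, 11), (14, 37), (29, 14), (29, 27), (29, 29), (29, 31)}

ρ[D→D2]: schema becomes (D2, F); tuples unchanged.
U ⋈ ρ[D→D2](U) (natural join on F): {(11, 14, 11), (11, 14, 37), (14, 29, 14), (14, 29, 27), (14, 29, 29), (14, 29, 31), (27, 29, 14), (27, 29, 27), (27, 29, 29), (27, 29, 31), (29, 29, 14), (29, 29, 27), (29, 29, 29), (29, 29, 31), (31, 29, 14), (31, 29, 27), (31, 29, 29), (31, 29, 31), (37, 14, 11), (37, 14, 37), (6, 11, 6), (6, 11, 7), (7, 11, 6), (7, 11, 7)}
σ[D != D2]: keep tuples satisfying D != D2 → {(11, 14, 37), (14, 29, 27), (14, 29, 29), (14, 29, 31), (27, 29, 14), (27, 29, 29), (27, 29, 31), (29, 29, 14), (29, 29, 27), (29, 29, 31), (31, 29, 14), (31, 29, 27), (31, 29, 29), (37, 14, 11), (6, 11, 7), (7, 11, 6)}
π[F, D2]: project onto (F, D2) (8 duplicate(s) eliminated) → {(11, 6), (11, 7), (14, 11), (14, 37), (29, 14), (29, 27), (29, 29), (29, 31)}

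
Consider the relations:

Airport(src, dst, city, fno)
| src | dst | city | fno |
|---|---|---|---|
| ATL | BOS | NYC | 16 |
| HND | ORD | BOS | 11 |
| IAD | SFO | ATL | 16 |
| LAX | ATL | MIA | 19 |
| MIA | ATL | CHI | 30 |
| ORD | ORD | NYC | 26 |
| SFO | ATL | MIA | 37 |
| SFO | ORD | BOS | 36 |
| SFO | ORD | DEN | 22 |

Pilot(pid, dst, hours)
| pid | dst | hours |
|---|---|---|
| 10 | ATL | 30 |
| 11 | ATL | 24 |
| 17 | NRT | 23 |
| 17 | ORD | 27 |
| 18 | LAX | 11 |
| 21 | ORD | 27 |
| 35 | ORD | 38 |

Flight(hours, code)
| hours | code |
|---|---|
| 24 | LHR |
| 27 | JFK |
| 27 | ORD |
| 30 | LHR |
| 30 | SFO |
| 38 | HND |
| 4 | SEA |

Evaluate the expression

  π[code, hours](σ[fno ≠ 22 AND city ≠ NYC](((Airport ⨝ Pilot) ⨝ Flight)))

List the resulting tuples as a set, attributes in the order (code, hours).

Joining Airport and Pilot on dst yields {(HND, ORD, BOS, 11, 17, 27), (HND, ORD, BOS, 11, 21, 27), (HND, ORD, BOS, 11, 35, 38), (LAX, ATL, MIA, 19, 10, 30), (LAX, ATL, MIA, 19, 11, 24), (MIA, ATL, CHI, 30, 10, 30), (MIA, ATL, CHI, 30, 11, 24), (ORD, ORD, NYC, 26, 17, 27), (ORD, ORD, NYC, 26, 21, 27), (ORD, ORD, NYC, 26, 35, 38), (SFO, ATL, MIA, 37, 10, 30), (SFO, ATL, MIA, 37, 11, 24), (SFO, ORD, BOS, 36, 17, 27), (SFO, ORD, BOS, 36, 21, 27), (SFO, ORD, BOS, 36, 35, 38), (SFO, ORD, DEN, 22, 17, 27), (SFO, ORD, DEN, 22, 21, 27), (SFO, ORD, DEN, 22, 35, 38)}.
Joining (Airport ⨝ Pilot) and Flight on hours yields {(HND, ORD, BOS, 11, 17, 27, JFK), (HND, ORD, BOS, 11, 17, 27, ORD), (HND, ORD, BOS, 11, 21, 27, JFK), (HND, ORD, BOS, 11, 21, 27, ORD), (HND, ORD, BOS, 11, 35, 38, HND), (LAX, ATL, MIA, 19, 10, 30, LHR), (LAX, ATL, MIA, 19, 10, 30, SFO), (LAX, ATL, MIA, 19, 11, 24, LHR), (MIA, ATL, CHI, 30, 10, 30, LHR), (MIA, ATL, CHI, 30, 10, 30, SFO), (MIA, ATL, CHI, 30, 11, 24, LHR), (ORD, ORD, NYC, 26, 17, 27, JFK), (ORD, ORD, NYC, 26, 17, 27, ORD), (ORD, ORD, NYC, 26, 21, 27, JFK), (ORD, ORD, NYC, 26, 21, 27, ORD), (ORD, ORD, NYC, 26, 35, 38, HND), (SFO, ATL, MIA, 37, 10, 30, LHR), (SFO, ATL, MIA, 37, 10, 30, SFO), (SFO, ATL, MIA, 37, 11, 24, LHR), (SFO, ORD, BOS, 36, 17, 27, JFK), (SFO, ORD, BOS, 36, 17, 27, ORD), (SFO, ORD, BOS, 36, 21, 27, JFK), (SFO, ORD, BOS, 36, 21, 27, ORD), (SFO, ORD, BOS, 36, 35, 38, HND), (SFO, ORD, DEN, 22, 17, 27, JFK), (SFO, ORD, DEN, 22, 17, 27, ORD), (SFO, ORD, DEN, 22, 21, 27, JFK), (SFO, ORD, DEN, 22, 21, 27, ORD), (SFO, ORD, DEN, 22, 35, 38, HND)}.
Filtering on fno ≠ 22 AND city ≠ NYC leaves {(HND, ORD, BOS, 11, 17, 27, JFK), (HND, ORD, BOS, 11, 17, 27, ORD), (HND, ORD, BOS, 11, 21, 27, JFK), (HND, ORD, BOS, 11, 21, 27, ORD), (HND, ORD, BOS, 11, 35, 38, HND), (LAX, ATL, MIA, 19, 10, 30, LHR), (LAX, ATL, MIA, 19, 10, 30, SFO), (LAX, ATL, MIA, 19, 11, 24, LHR), (MIA, ATL, CHI, 30, 10, 30, LHR), (MIA, ATL, CHI, 30, 10, 30, SFO), (MIA, ATL, CHI, 30, 11, 24, LHR), (SFO, ATL, MIA, 37, 10, 30, LHR), (SFO, ATL, MIA, 37, 10, 30, SFO), (SFO, ATL, MIA, 37, 11, 24, LHR), (SFO, ORD, BOS, 36, 17, 27, JFK), (SFO, ORD, BOS, 36, 17, 27, ORD), (SFO, ORD, BOS, 36, 21, 27, JFK), (SFO, ORD, BOS, 36, 21, 27, ORD), (SFO, ORD, BOS, 36, 35, 38, HND)}.
π[code, hours]: project onto (code, hours) (13 duplicate(s) eliminated) → {(HND, 38), (JFK, 27), (LHR, 24), (LHR, 30), (ORD, 27), (SFO, 30)}

{(HND, 38), (JFK, 27), (LHR, 24), (LHR, 30), (ORD, 27), (SFO, 30)}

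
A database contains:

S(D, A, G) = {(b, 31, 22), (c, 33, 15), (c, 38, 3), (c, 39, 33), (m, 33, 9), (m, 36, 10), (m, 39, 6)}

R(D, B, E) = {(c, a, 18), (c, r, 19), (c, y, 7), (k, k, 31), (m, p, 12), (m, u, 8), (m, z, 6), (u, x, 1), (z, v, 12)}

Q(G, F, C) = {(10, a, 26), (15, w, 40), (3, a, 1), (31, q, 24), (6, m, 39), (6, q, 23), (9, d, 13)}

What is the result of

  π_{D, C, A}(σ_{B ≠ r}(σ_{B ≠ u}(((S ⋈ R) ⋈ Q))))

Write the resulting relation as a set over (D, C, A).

S ⋈ R (natural join on D): {(c, 33, 15, a, 18), (c, 33, 15, r, 19), (c, 33, 15, y, 7), (c, 38, 3, a, 18), (c, 38, 3, r, 19), (c, 38, 3, y, 7), (c, 39, 33, a, 18), (c, 39, 33, r, 19), (c, 39, 33, y, 7), (m, 33, 9, p, 12), (m, 33, 9, u, 8), (m, 33, 9, z, 6), (m, 36, 10, p, 12), (m, 36, 10, u, 8), (m, 36, 10, z, 6), (m, 39, 6, p, 12), (m, 39, 6, u, 8), (m, 39, 6, z, 6)}
(S ⋈ R) ⋈ Q (natural join on G): {(c, 33, 15, a, 18, w, 40), (c, 33, 15, r, 19, w, 40), (c, 33, 15, y, 7, w, 40), (c, 38, 3, a, 18, a, 1), (c, 38, 3, r, 19, a, 1), (c, 38, 3, y, 7, a, 1), (m, 33, 9, p, 12, d, 13), (m, 33, 9, u, 8, d, 13), (m, 33, 9, z, 6, d, 13), (m, 36, 10, p, 12, a, 26), (m, 36, 10, u, 8, a, 26), (m, 36, 10, z, 6, a, 26), (m, 39, 6, p, 12, m, 39), (m, 39, 6, p, 12, q, 23), (m, 39, 6, u, 8, m, 39), (m, 39, 6, u, 8, q, 23), (m, 39, 6, z, 6, m, 39), (m, 39, 6, z, 6, q, 23)}
Selection B ≠ u: {(c, 33, 15, a, 18, w, 40), (c, 33, 15, r, 19, w, 40), (c, 33, 15, y, 7, w, 40), (c, 38, 3, a, 18, a, 1), (c, 38, 3, r, 19, a, 1), (c, 38, 3, y, 7, a, 1), (m, 33, 9, p, 12, d, 13), (m, 33, 9, z, 6, d, 13), (m, 36, 10, p, 12, a, 26), (m, 36, 10, z, 6, a, 26), (m, 39, 6, p, 12, m, 39), (m, 39, 6, p, 12, q, 23), (m, 39, 6, z, 6, m, 39), (m, 39, 6, z, 6, q, 23)}
Selection B ≠ r: {(c, 33, 15, a, 18, w, 40), (c, 33, 15, y, 7, w, 40), (c, 38, 3, a, 18, a, 1), (c, 38, 3, y, 7, a, 1), (m, 33, 9, p, 12, d, 13), (m, 33, 9, z, 6, d, 13), (m, 36, 10, p, 12, a, 26), (m, 36, 10, z, 6, a, 26), (m, 39, 6, p, 12, m, 39), (m, 39, 6, p, 12, q, 23), (m, 39, 6, z, 6, m, 39), (m, 39, 6, z, 6, q, 23)}
π[D, C, A]: project onto (D, C, A) (6 duplicate(s) eliminated) → {(c, 1, 38), (c, 40, 33), (m, 13, 33), (m, 23, 39), (m, 26, 36), (m, 39, 39)}

{(c, 1, 38), (c, 40, 33), (m, 13, 33), (m, 23, 39), (m, 26, 36), (m, 39, 39)}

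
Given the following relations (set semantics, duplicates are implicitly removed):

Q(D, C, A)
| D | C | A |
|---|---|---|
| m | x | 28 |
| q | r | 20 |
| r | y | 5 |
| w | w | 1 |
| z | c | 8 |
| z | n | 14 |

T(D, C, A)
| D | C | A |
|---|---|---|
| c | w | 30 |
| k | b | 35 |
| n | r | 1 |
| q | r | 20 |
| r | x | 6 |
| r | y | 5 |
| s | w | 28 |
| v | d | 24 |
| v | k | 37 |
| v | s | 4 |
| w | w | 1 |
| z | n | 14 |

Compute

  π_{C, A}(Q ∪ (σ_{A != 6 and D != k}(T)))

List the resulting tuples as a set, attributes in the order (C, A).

Apply σ_{A != 6 and D != k}; surviving tuples: {(c, w, 30), (n, r, 1), (q, r, 20), (r, y, 5), (s, w, 28), (v, d, 24), (v, k, 37), (v, s, 4), (w, w, 1), (z, n, 14)}
Taking the union: {(c, w, 30), (m, x, 28), (n, r, 1), (q, r, 20), (r, y, 5), (s, w, 28), (v, d, 24), (v, k, 37), (v, s, 4), (w, w, 1), (z, c, 8), (z, n, 14)}
π_{C, A} gives {(c, 8), (d, 24), (k, 37), (n, 14), (r, 1), (r, 20), (s, 4), (w, 1), (w, 28), (w, 30), (x, 28), (y, 5)}.

{(c, 8), (d, 24), (k, 37), (n, 14), (r, 1), (r, 20), (s, 4), (w, 1), (w, 28), (w, 30), (x, 28), (y, 5)}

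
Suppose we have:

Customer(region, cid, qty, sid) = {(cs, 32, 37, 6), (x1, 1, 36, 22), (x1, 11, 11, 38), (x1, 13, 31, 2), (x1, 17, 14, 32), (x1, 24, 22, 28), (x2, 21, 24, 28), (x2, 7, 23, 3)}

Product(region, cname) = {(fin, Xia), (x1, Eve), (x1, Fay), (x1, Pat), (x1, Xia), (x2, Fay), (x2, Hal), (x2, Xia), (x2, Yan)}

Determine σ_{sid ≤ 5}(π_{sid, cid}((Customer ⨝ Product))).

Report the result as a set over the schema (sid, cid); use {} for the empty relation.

{(2, 13), (3, 7)}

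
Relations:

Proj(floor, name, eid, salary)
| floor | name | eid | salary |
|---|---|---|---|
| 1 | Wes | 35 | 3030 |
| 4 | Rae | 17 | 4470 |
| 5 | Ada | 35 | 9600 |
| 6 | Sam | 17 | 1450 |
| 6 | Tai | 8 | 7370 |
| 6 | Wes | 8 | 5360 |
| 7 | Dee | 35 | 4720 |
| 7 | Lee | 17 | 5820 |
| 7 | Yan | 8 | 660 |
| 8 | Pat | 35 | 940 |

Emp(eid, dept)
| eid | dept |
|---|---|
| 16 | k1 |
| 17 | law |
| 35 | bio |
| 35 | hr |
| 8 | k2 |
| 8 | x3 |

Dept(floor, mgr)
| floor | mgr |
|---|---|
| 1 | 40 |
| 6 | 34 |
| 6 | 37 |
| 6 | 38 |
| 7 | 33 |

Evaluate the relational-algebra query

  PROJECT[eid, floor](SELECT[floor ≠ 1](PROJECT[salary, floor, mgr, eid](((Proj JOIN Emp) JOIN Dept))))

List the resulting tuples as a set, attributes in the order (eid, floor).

{(17, 6), (17, 7), (35, 7), (8, 6), (8, 7)}

Joining Proj and Emp on eid yields {(1, Wes, 35, 3030, bio), (1, Wes, 35, 3030, hr), (4, Rae, 17, 4470, law), (5, Ada, 35, 9600, bio), (5, Ada, 35, 9600, hr), (6, Sam, 17, 1450, law), (6, Tai, 8, 7370, k2), (6, Tai, 8, 7370, x3), (6, Wes, 8, 5360, k2), (6, Wes, 8, 5360, x3), (7, Dee, 35, 4720, bio), (7, Dee, 35, 4720, hr), (7, Lee, 17, 5820, law), (7, Yan, 8, 660, k2), (7, Yan, 8, 660, x3), (8, Pat, 35, 940, bio), (8, Pat, 35, 940, hr)}.
Joining (Proj JOIN Emp) and Dept on floor yields {(1, Wes, 35, 3030, bio, 40), (1, Wes, 35, 3030, hr, 40), (6, Sam, 17, 1450, law, 34), (6, Sam, 17, 1450, law, 37), (6, Sam, 17, 1450, law, 38), (6, Tai, 8, 7370, k2, 34), (6, Tai, 8, 7370, k2, 37), (6, Tai, 8, 7370, k2, 38), (6, Tai, 8, 7370, x3, 34), (6, Tai, 8, 7370, x3, 37), (6, Tai, 8, 7370, x3, 38), (6, Wes, 8, 5360, k2, 34), (6, Wes, 8, 5360, k2, 37), (6, Wes, 8, 5360, k2, 38), (6, Wes, 8, 5360, x3, 34), (6, Wes, 8, 5360, x3, 37), (6, Wes, 8, 5360, x3, 38), (7, Dee, 35, 4720, bio, 33), (7, Dee, 35, 4720, hr, 33), (7, Lee, 17, 5820, law, 33), (7, Yan, 8, 660, k2, 33), (7, Yan, 8, 660, x3, 33)}.
Projecting to salary, floor, mgr, eid (9 duplicate(s) eliminated): {(1450, 6, 34, 17), (1450, 6, 37, 17), (1450, 6, 38, 17), (3030, 1, 40, 35), (4720, 7, 33, 35), (5360, 6, 34, 8), (5360, 6, 37, 8), (5360, 6, 38, 8), (5820, 7, 33, 17), (660, 7, 33, 8), (7370, 6, 34, 8), (7370, 6, 37, 8), (7370, 6, 38, 8)}
σ[floor ≠ 1]: keep tuples satisfying floor ≠ 1 → {(1450, 6, 34, 17), (1450, 6, 37, 17), (1450, 6, 38, 17), (4720, 7, 33, 35), (5360, 6, 34, 8), (5360, 6, 37, 8), (5360, 6, 38, 8), (5820, 7, 33, 17), (660, 7, 33, 8), (7370, 6, 34, 8), (7370, 6, 37, 8), (7370, 6, 38, 8)}
Projecting to eid, floor (7 duplicate(s) eliminated): {(17, 6), (17, 7), (35, 7), (8, 6), (8, 7)}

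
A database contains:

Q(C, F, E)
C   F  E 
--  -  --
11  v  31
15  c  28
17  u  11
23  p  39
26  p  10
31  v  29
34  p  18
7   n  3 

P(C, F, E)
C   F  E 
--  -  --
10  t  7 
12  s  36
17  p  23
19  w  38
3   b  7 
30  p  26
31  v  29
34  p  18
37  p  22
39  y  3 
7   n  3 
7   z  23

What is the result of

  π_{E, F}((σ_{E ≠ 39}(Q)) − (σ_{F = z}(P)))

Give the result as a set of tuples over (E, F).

{(10, p), (11, u), (18, p), (28, c), (29, v), (3, n), (31, v)}

σ[E ≠ 39]: keep tuples satisfying E ≠ 39 → {(11, v, 31), (15, c, 28), (17, u, 11), (26, p, 10), (31, v, 29), (34, p, 18), (7, n, 3)}
σ[F = z]: keep tuples satisfying F = z → {(7, z, 23)}
Set difference of the two operands is {(11, v, 31), (15, c, 28), (17, u, 11), (26, p, 10), (31, v, 29), (34, p, 18), (7, n, 3)}.
Projecting to E, F: {(10, p), (11, u), (18, p), (28, c), (29, v), (3, n), (31, v)}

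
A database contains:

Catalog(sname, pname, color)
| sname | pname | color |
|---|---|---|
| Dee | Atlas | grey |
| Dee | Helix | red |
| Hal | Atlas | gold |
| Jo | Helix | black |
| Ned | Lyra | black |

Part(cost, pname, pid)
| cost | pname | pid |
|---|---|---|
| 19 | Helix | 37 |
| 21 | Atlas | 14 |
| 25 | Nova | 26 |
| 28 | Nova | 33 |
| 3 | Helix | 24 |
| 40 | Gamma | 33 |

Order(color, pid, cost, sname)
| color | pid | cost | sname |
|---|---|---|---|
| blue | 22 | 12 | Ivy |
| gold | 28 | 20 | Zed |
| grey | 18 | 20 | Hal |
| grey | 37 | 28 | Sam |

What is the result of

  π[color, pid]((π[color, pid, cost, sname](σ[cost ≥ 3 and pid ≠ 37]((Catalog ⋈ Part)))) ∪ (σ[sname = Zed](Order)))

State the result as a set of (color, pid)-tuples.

{(black, 24), (gold, 14), (gold, 28), (grey, 14), (red, 24)}

Natural join on pname: {(Dee, Atlas, grey, 21, 14), (Dee, Helix, red, 19, 37), (Dee, Helix, red, 3, 24), (Hal, Atlas, gold, 21, 14), (Jo, Helix, black, 19, 37), (Jo, Helix, black, 3, 24)}
Apply σ_{cost ≥ 3 and pid ≠ 37}; surviving tuples: {(Dee, Atlas, grey, 21, 14), (Dee, Helix, red, 3, 24), (Hal, Atlas, gold, 21, 14), (Jo, Helix, black, 3, 24)}
Projecting to color, pid, cost, sname: {(black, 24, 3, Jo), (gold, 14, 21, Hal), (grey, 14, 21, Dee), (red, 24, 3, Dee)}
Apply σ_{sname = Zed}; surviving tuples: {(gold, 28, 20, Zed)}
Set union of the two operands is {(black, 24, 3, Jo), (gold, 14, 21, Hal), (gold, 28, 20, Zed), (grey, 14, 21, Dee), (red, 24, 3, Dee)}.
Projecting to color, pid: {(black, 24), (gold, 14), (gold, 28), (grey, 14), (red, 24)}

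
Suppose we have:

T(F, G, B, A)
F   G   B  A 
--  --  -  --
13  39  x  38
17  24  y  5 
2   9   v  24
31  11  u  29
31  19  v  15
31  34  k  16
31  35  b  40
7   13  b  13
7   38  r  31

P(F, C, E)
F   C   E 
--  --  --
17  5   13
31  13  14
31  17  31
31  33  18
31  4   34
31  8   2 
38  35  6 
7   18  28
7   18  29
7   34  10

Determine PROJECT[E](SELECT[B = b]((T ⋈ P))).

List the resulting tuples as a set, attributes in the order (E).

{10, 14, 18, 2, 28, 29, 31, 34}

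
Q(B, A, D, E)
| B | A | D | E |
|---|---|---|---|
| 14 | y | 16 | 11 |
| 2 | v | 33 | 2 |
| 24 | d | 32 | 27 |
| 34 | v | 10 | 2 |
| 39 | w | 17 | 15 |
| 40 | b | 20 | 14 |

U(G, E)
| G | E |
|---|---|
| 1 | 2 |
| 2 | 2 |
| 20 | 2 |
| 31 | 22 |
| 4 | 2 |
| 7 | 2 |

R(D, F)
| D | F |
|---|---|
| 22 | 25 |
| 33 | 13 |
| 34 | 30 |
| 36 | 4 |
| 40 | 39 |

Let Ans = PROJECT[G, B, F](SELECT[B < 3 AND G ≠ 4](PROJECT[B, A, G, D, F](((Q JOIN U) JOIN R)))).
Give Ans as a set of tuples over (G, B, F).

Joining Q and U on E yields {(2, v, 33, 2, 1), (2, v, 33, 2, 2), (2, v, 33, 2, 20), (2, v, 33, 2, 4), (2, v, 33, 2, 7), (34, v, 10, 2, 1), (34, v, 10, 2, 2), (34, v, 10, 2, 20), (34, v, 10, 2, 4), (34, v, 10, 2, 7)}.
Joining (Q JOIN U) and R on D yields {(2, v, 33, 2, 1, 13), (2, v, 33, 2, 2, 13), (2, v, 33, 2, 20, 13), (2, v, 33, 2, 4, 13), (2, v, 33, 2, 7, 13)}.
Projecting to B, A, G, D, F: {(2, v, 1, 33, 13), (2, v, 2, 33, 13), (2, v, 20, 33, 13), (2, v, 4, 33, 13), (2, v, 7, 33, 13)}
Selection B < 3 AND G ≠ 4: {(2, v, 1, 33, 13), (2, v, 2, 33, 13), (2, v, 20, 33, 13), (2, v, 7, 33, 13)}
Projecting to G, B, F: {(1, 2, 13), (2, 2, 13), (20, 2, 13), (7, 2, 13)}

{(1, 2, 13), (2, 2, 13), (20, 2, 13), (7, 2, 13)}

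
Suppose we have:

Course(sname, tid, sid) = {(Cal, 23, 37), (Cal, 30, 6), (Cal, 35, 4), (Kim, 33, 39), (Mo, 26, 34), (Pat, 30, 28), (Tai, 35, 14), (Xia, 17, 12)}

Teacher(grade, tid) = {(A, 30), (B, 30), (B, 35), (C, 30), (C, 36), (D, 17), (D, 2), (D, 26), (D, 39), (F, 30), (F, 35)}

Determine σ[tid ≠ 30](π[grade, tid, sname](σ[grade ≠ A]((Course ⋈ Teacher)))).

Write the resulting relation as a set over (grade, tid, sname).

Natural join on tid: {(Cal, 30, 6, A), (Cal, 30, 6, B), (Cal, 30, 6, C), (Cal, 30, 6, F), (Cal, 35, 4, B), (Cal, 35, 4, F), (Mo, 26, 34, D), (Pat, 30, 28, A), (Pat, 30, 28, B), (Pat, 30, 28, C), (Pat, 30, 28, F), (Tai, 35, 14, B), (Tai, 35, 14, F), (Xia, 17, 12, D)}
Selection grade ≠ A: {(Cal, 30, 6, B), (Cal, 30, 6, C), (Cal, 30, 6, F), (Cal, 35, 4, B), (Cal, 35, 4, F), (Mo, 26, 34, D), (Pat, 30, 28, B), (Pat, 30, 28, C), (Pat, 30, 28, F), (Tai, 35, 14, B), (Tai, 35, 14, F), (Xia, 17, 12, D)}
Keep only column(s) grade, tid, sname: {(B, 30, Cal), (B, 30, Pat), (B, 35, Cal), (B, 35, Tai), (C, 30, Cal), (C, 30, Pat), (D, 17, Xia), (D, 26, Mo), (F, 30, Cal), (F, 30, Pat), (F, 35, Cal), (F, 35, Tai)}
Selection tid ≠ 30: {(B, 35, Cal), (B, 35, Tai), (D, 17, Xia), (D, 26, Mo), (F, 35, Cal), (F, 35, Tai)}

{(B, 35, Cal), (B, 35, Tai), (D, 17, Xia), (D, 26, Mo), (F, 35, Cal), (F, 35, Tai)}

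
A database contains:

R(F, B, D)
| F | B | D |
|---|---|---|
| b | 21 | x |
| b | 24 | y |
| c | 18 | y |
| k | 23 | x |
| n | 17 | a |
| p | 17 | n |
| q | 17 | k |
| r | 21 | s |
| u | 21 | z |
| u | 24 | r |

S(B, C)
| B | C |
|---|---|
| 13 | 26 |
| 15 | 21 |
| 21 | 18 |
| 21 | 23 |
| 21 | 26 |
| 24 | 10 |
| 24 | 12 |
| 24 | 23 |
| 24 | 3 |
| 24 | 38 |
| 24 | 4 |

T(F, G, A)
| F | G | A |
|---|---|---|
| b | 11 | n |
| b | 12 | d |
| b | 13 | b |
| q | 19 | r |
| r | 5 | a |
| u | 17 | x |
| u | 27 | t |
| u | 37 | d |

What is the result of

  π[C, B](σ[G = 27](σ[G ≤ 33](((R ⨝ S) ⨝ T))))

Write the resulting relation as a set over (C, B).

{(10, 24), (12, 24), (18, 21), (23, 21), (23, 24), (26, 21), (3, 24), (38, 24), (4, 24)}

Joining R and S on B yields {(b, 21, x, 18), (b, 21, x, 23), (b, 21, x, 26), (b, 24, y, 10), (b, 24, y, 12), (b, 24, y, 23), (b, 24, y, 3), (b, 24, y, 38), (b, 24, y, 4), (r, 21, s, 18), (r, 21, s, 23), (r, 21, s, 26), (u, 21, z, 18), (u, 21, z, 23), (u, 21, z, 26), (u, 24, r, 10), (u, 24, r, 12), (u, 24, r, 23), (u, 24, r, 3), (u, 24, r, 38), (u, 24, r, 4)}.
Joining (R ⨝ S) and T on F yields {(b, 21, x, 18, 11, n), (b, 21, x, 18, 12, d), (b, 21, x, 18, 13, b), (b, 21, x, 23, 11, n), (b, 21, x, 23, 12, d), (b, 21, x, 23, 13, b), (b, 21, x, 26, 11, n), (b, 21, x, 26, 12, d), (b, 21, x, 26, 13, b), (b, 24, y, 10, 11, n), (b, 24, y, 10, 12, d), (b, 24, y, 10, 13, b), (b, 24, y, 12, 11, n), (b, 24, y, 12, 12, d), (b, 24, y, 12, 13, b), (b, 24, y, 23, 11, n), (b, 24, y, 23, 12, d), (b, 24, y, 23, 13, b), (b, 24, y, 3, 11, n), (b, 24, y, 3, 12, d), (b, 24, y, 3, 13, b), (b, 24, y, 38, 11, n), (b, 24, y, 38, 12, d), (b, 24, y, 38, 13, b), (b, 24, y, 4, 11, n), (b, 24, y, 4, 12, d), (b, 24, y, 4, 13, b), (r, 21, s, 18, 5, a), (r, 21, s, 23, 5, a), (r, 21, s, 26, 5, a), (u, 21, z, 18, 17, x), (u, 21, z, 18, 27, t), (u, 21, z, 18, 37, d), (u, 21, z, 23, 17, x), (u, 21, z, 23, 27, t), (u, 21, z, 23, 37, d), (u, 21, z, 26, 17, x), (u, 21, z, 26, 27, t), (u, 21, z, 26, 37, d), (u, 24, r, 10, 17, x), (u, 24, r, 10, 27, t), (u, 24, r, 10, 37, d), (u, 24, r, 12, 17, x), (u, 24, r, 12, 27, t), (u, 24, r, 12, 37, d), (u, 24, r, 23, 17, x), (u, 24, r, 23, 27, t), (u, 24, r, 23, 37, d), (u, 24, r, 3, 17, x), (u, 24, r, 3, 27, t), (u, 24, r, 3, 37, d), (u, 24, r, 38, 17, x), (u, 24, r, 38, 27, t), (u, 24, r, 38, 37, d), (u, 24, r, 4, 17, x), (u, 24, r, 4, 27, t), (u, 24, r, 4, 37, d)}.
Selection G ≤ 33: {(b, 21, x, 18, 11, n), (b, 21, x, 18, 12, d), (b, 21, x, 18, 13, b), (b, 21, x, 23, 11, n), (b, 21, x, 23, 12, d), (b, 21, x, 23, 13, b), (b, 21, x, 26, 11, n), (b, 21, x, 26, 12, d), (b, 21, x, 26, 13, b), (b, 24, y, 10, 11, n), (b, 24, y, 10, 12, d), (b, 24, y, 10, 13, b), (b, 24, y, 12, 11, n), (b, 24, y, 12, 12, d), (b, 24, y, 12, 13, b), (b, 24, y, 23, 11, n), (b, 24, y, 23, 12, d), (b, 24, y, 23, 13, b), (b, 24, y, 3, 11, n), (b, 24, y, 3, 12, d), (b, 24, y, 3, 13, b), (b, 24, y, 38, 11, n), (b, 24, y, 38, 12, d), (b, 24, y, 38, 13, b), (b, 24, y, 4, 11, n), (b, 24, y, 4, 12, d), (b, 24, y, 4, 13, b), (r, 21, s, 18, 5, a), (r, 21, s, 23, 5, a), (r, 21, s, 26, 5, a), (u, 21, z, 18, 17, x), (u, 21, z, 18, 27, t), (u, 21, z, 23, 17, x), (u, 21, z, 23, 27, t), (u, 21, z, 26, 17, x), (u, 21, z, 26, 27, t), (u, 24, r, 10, 17, x), (u, 24, r, 10, 27, t), (u, 24, r, 12, 17, x), (u, 24, r, 12, 27, t), (u, 24, r, 23, 17, x), (u, 24, r, 23, 27, t), (u, 24, r, 3, 17, x), (u, 24, r, 3, 27, t), (u, 24, r, 38, 17, x), (u, 24, r, 38, 27, t), (u, 24, r, 4, 17, x), (u, 24, r, 4, 27, t)}
Selection G = 27: {(u, 21, z, 18, 27, t), (u, 21, z, 23, 27, t), (u, 21, z, 26, 27, t), (u, 24, r, 10, 27, t), (u, 24, r, 12, 27, t), (u, 24, r, 23, 27, t), (u, 24, r, 3, 27, t), (u, 24, r, 38, 27, t), (u, 24, r, 4, 27, t)}
Projecting to C, B: {(10, 24), (12, 24), (18, 21), (23, 21), (23, 24), (26, 21), (3, 24), (38, 24), (4, 24)}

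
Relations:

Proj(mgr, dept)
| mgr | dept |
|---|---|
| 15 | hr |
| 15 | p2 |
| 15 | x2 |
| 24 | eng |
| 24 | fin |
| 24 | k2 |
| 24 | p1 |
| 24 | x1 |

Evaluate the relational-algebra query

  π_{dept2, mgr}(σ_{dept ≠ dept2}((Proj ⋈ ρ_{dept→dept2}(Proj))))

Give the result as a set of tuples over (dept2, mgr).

ρ[dept→dept2]: schema becomes (mgr, dept2); tuples unchanged.
Proj ⋈ ρ_{dept→dept2}(Proj) (natural join on mgr): {(15, hr, hr), (15, hr, p2), (15, hr, x2), (15, p2, hr), (15, p2, p2), (15, p2, x2), (15, x2, hr), (15, x2, p2), (15, x2, x2), (24, eng, eng), (24, eng, fin), (24, eng, k2), (24, eng, p1), (24, eng, x1), (24, fin, eng), (24, fin, fin), (24, fin, k2), (24, fin, p1), (24, fin, x1), (24, k2, eng), (24, k2, fin), (24, k2, k2), (24, k2, p1), (24, k2, x1), (24, p1, eng), (24, p1, fin), (24, p1, k2), (24, p1, p1), (24, p1, x1), (24, x1, eng), (24, x1, fin), (24, x1, k2), (24, x1, p1), (24, x1, x1)}
Apply σ_{dept ≠ dept2}; surviving tuples: {(15, hr, p2), (15, hr, x2), (15, p2, hr), (15, p2, x2), (15, x2, hr), (15, x2, p2), (24, eng, fin), (24, eng, k2), (24, eng, p1), (24, eng, x1), (24, fin, eng), (24, fin, k2), (24, fin, p1), (24, fin, x1), (24, k2, eng), (24, k2, fin), (24, k2, p1), (24, k2, x1), (24, p1, eng), (24, p1, fin), (24, p1, k2), (24, p1, x1), (24, x1, eng), (24, x1, fin), (24, x1, k2), (24, x1, p1)}
π[dept2, mgr]: project onto (dept2, mgr) (18 duplicate(s) eliminated) → {(eng, 24), (fin, 24), (hr, 15), (k2, 24), (p1, 24), (p2, 15), (x1, 24), (x2, 15)}

{(eng, 24), (fin, 24), (hr, 15), (k2, 24), (p1, 24), (p2, 15), (x1, 24), (x2, 15)}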